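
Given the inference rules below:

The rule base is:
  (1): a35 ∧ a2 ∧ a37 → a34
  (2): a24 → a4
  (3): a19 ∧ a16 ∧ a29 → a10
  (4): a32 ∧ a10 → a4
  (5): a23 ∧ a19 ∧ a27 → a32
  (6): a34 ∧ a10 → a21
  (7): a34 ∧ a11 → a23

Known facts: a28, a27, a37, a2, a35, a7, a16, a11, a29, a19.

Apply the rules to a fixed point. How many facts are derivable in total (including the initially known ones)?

16

[1] (1) [a35 ∧ a2 ∧ a37 → a34]; (3) [a19 ∧ a16 ∧ a29 → a10]. ⇒ new: a34, a10.
[2] (6) [a34 ∧ a10 → a21]; (7) [a34 ∧ a11 → a23]. ⇒ new: a21, a23.
[3] (5) [a23 ∧ a19 ∧ a27 → a32]. ⇒ new: a32.
[4] (4) [a32 ∧ a10 → a4]. ⇒ new: a4.
Closure: {a10, a11, a16, a19, a2, a21, a23, a27, a28, a29, a32, a34, a35, a37, a4, a7} — 16 facts.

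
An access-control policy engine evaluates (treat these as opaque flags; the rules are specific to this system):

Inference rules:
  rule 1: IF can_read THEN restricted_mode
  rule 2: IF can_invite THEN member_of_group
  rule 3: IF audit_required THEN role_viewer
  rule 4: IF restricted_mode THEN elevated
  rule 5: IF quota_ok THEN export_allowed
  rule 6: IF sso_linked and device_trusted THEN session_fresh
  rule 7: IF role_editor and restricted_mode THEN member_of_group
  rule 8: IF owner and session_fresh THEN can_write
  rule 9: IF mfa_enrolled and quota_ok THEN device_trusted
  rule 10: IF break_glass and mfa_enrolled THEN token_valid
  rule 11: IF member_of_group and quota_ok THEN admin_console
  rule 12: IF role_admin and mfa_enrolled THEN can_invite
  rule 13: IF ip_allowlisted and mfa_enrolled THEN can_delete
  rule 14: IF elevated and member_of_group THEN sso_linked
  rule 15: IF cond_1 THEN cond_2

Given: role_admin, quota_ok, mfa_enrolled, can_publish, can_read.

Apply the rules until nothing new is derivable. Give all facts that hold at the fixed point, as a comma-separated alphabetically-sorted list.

Round 1: rule 1 [IF can_read THEN restricted_mode]; rule 5 [IF quota_ok THEN export_allowed]; rule 9 [IF mfa_enrolled and quota_ok THEN device_trusted]; rule 12 [IF role_admin and mfa_enrolled THEN can_invite]. Adds restricted_mode, export_allowed, device_trusted, can_invite.
Round 2: rule 2 [IF can_invite THEN member_of_group]; rule 4 [IF restricted_mode THEN elevated]. Adds member_of_group, elevated.
Round 3: rule 11 [IF member_of_group and quota_ok THEN admin_console]; rule 14 [IF elevated and member_of_group THEN sso_linked]. Adds admin_console, sso_linked.
Round 4: rule 6 [IF sso_linked and device_trusted THEN session_fresh]. Adds session_fresh.

admin_console, can_invite, can_publish, can_read, device_trusted, elevated, export_allowed, member_of_group, mfa_enrolled, quota_ok, restricted_mode, role_admin, session_fresh, sso_linked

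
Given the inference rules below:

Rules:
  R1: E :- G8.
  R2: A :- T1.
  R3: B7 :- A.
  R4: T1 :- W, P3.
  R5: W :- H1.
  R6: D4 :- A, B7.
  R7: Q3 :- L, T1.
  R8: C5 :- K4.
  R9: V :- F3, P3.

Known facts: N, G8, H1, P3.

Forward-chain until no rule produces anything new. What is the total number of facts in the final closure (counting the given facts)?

10

Round 1: R1 [E :- G8.]; R5 [W :- H1.]. New: E, W.
Round 2: R4 [T1 :- W, P3.]. New: T1.
Round 3: R2 [A :- T1.]. New: A.
Round 4: R3 [B7 :- A.]. New: B7.
Round 5: R6 [D4 :- A, B7.]. New: D4.
Closure: {A, B7, D4, E, G8, H1, N, P3, T1, W} — 10 facts.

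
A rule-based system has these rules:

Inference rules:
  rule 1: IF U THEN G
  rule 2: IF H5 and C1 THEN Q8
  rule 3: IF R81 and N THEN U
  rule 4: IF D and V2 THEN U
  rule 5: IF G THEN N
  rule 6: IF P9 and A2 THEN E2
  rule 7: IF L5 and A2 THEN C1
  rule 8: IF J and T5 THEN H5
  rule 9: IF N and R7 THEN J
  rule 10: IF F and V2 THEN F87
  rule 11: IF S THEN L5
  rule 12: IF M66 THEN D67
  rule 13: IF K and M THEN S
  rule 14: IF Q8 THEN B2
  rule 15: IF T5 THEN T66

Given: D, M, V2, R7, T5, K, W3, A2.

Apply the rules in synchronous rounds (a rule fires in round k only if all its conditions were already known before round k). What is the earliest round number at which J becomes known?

4

Round 1: rule 4 [IF D and V2 THEN U]; rule 13 [IF K and M THEN S]; rule 15 [IF T5 THEN T66]. New: U, S, T66.
Round 2: rule 1 [IF U THEN G]; rule 11 [IF S THEN L5]. New: G, L5.
Round 3: rule 5 [IF G THEN N]; rule 7 [IF L5 and A2 THEN C1]. New: N, C1.
Round 4: rule 9 [IF N and R7 THEN J]. New: J.
J first appears in round 4.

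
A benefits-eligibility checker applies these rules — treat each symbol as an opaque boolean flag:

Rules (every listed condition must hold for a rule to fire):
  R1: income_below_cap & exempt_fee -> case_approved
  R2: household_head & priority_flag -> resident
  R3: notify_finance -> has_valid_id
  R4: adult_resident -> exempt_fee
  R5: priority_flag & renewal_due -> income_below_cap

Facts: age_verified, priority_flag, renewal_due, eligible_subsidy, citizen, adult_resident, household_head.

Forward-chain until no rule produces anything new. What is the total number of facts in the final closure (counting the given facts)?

Round 1 — R2, R4, R5, derive resident, exempt_fee, income_below_cap.
Round 2 — R1, derive case_approved.
Closure: {adult_resident, age_verified, case_approved, citizen, eligible_subsidy, exempt_fee, household_head, income_below_cap, priority_flag, renewal_due, resident} — 11 facts.

11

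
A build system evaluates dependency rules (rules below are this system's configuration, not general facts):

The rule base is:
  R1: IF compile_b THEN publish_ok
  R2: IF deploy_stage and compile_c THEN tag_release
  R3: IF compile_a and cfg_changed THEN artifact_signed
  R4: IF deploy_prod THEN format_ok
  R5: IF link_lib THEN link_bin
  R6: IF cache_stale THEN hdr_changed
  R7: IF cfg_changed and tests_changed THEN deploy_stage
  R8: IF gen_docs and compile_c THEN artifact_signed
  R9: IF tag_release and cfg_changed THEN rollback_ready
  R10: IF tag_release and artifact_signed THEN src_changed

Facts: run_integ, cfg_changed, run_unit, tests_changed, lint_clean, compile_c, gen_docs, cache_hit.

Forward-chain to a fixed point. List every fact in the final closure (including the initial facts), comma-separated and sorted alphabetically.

artifact_signed, cache_hit, cfg_changed, compile_c, deploy_stage, gen_docs, lint_clean, rollback_ready, run_integ, run_unit, src_changed, tag_release, tests_changed

Round 1: R7 [IF cfg_changed and tests_changed THEN deploy_stage]; R8 [IF gen_docs and compile_c THEN artifact_signed]. Adds deploy_stage, artifact_signed.
Round 2: R2 [IF deploy_stage and compile_c THEN tag_release]. Adds tag_release.
Round 3: R9 [IF tag_release and cfg_changed THEN rollback_ready]; R10 [IF tag_release and artifact_signed THEN src_changed]. Adds rollback_ready, src_changed.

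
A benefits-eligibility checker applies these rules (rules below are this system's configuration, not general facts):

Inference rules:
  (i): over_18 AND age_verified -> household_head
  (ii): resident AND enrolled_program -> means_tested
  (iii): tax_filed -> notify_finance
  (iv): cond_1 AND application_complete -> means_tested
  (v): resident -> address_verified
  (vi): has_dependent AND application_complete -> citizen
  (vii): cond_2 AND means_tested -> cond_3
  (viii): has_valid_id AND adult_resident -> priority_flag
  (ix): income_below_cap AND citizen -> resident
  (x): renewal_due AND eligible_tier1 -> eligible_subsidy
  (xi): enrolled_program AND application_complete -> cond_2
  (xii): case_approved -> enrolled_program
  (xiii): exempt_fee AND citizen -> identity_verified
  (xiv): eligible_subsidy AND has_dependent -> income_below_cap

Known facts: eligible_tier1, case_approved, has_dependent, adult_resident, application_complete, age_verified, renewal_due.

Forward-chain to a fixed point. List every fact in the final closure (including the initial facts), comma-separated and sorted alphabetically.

address_verified, adult_resident, age_verified, application_complete, case_approved, citizen, cond_2, cond_3, eligible_subsidy, eligible_tier1, enrolled_program, has_dependent, income_below_cap, means_tested, renewal_due, resident

Round 1: (vi) [has_dependent AND application_complete -> citizen]; (x) [renewal_due AND eligible_tier1 -> eligible_subsidy]; (xii) [case_approved -> enrolled_program]. Adds citizen, eligible_subsidy, enrolled_program.
Round 2: (xi) [enrolled_program AND application_complete -> cond_2]; (xiv) [eligible_subsidy AND has_dependent -> income_below_cap]. Adds cond_2, income_below_cap.
Round 3: (ix) [income_below_cap AND citizen -> resident]. Adds resident.
Round 4: (ii) [resident AND enrolled_program -> means_tested]; (v) [resident -> address_verified]. Adds means_tested, address_verified.
Round 5: (vii) [cond_2 AND means_tested -> cond_3]. Adds cond_3.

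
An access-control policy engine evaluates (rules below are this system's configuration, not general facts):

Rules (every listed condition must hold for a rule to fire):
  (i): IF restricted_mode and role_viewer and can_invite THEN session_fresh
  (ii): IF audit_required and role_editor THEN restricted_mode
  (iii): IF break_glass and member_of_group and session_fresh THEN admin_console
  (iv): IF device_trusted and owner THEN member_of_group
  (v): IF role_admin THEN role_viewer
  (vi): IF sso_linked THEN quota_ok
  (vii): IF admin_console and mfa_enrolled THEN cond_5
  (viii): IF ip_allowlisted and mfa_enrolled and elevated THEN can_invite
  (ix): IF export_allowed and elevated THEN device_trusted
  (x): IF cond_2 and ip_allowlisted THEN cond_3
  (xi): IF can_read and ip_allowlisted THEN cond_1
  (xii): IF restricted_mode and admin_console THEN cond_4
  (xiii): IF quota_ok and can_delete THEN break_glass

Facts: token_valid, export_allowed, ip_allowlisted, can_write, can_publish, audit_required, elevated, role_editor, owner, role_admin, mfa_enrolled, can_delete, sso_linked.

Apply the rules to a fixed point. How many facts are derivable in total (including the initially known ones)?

[1] (ii) [IF audit_required and role_editor THEN restricted_mode]; (v) [IF role_admin THEN role_viewer]; (vi) [IF sso_linked THEN quota_ok]; (viii) [IF ip_allowlisted and mfa_enrolled and elevated THEN can_invite]; (ix) [IF export_allowed and elevated THEN device_trusted]. ⇒ new: restricted_mode, role_viewer, quota_ok, can_invite, device_trusted.
[2] (i) [IF restricted_mode and role_viewer and can_invite THEN session_fresh]; (iv) [IF device_trusted and owner THEN member_of_group]; (xiii) [IF quota_ok and can_delete THEN break_glass]. ⇒ new: session_fresh, member_of_group, break_glass.
[3] (iii) [IF break_glass and member_of_group and session_fresh THEN admin_console]. ⇒ new: admin_console.
[4] (vii) [IF admin_console and mfa_enrolled THEN cond_5]; (xii) [IF restricted_mode and admin_console THEN cond_4]. ⇒ new: cond_5, cond_4.
Closure: {admin_console, audit_required, break_glass, can_delete, can_invite, can_publish, can_write, cond_4, cond_5, device_trusted, elevated, export_allowed, ip_allowlisted, member_of_group, mfa_enrolled, owner, quota_ok, restricted_mode, role_admin, role_editor, role_viewer, session_fresh, sso_linked, token_valid} — 24 facts.

24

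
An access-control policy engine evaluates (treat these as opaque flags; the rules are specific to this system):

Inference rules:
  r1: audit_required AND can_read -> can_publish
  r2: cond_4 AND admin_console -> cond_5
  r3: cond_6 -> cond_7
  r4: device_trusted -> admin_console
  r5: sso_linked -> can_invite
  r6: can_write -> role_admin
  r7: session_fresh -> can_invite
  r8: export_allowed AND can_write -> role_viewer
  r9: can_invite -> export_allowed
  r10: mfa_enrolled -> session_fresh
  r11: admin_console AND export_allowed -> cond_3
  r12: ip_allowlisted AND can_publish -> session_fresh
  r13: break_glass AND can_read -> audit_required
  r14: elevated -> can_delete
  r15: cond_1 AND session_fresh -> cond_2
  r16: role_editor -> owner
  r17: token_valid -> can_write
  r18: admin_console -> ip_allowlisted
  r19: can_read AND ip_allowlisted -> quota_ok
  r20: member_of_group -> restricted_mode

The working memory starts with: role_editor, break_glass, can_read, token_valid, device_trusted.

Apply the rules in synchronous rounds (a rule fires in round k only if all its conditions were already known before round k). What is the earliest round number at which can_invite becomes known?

4

[1] r4 [device_trusted -> admin_console]; r13 [break_glass AND can_read -> audit_required]; r16 [role_editor -> owner]; r17 [token_valid -> can_write]. ⇒ new: admin_console, audit_required, owner, can_write.
[2] r1 [audit_required AND can_read -> can_publish]; r6 [can_write -> role_admin]; r18 [admin_console -> ip_allowlisted]. ⇒ new: can_publish, role_admin, ip_allowlisted.
[3] r12 [ip_allowlisted AND can_publish -> session_fresh]; r19 [can_read AND ip_allowlisted -> quota_ok]. ⇒ new: session_fresh, quota_ok.
[4] r7 [session_fresh -> can_invite]. ⇒ new: can_invite.
can_invite first appears in round 4.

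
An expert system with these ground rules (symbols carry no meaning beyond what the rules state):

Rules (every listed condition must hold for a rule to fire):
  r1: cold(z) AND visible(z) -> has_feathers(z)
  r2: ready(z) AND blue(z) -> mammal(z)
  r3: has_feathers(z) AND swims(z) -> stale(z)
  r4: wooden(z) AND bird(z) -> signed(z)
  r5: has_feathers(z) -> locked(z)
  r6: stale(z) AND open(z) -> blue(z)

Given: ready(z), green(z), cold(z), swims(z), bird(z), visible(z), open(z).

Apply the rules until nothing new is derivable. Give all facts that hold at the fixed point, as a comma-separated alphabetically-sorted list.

Round 1 — r1, derive has_feathers(z).
Round 2 — r3, r5, derive stale(z), locked(z).
Round 3 — r6, derive blue(z).
Round 4 — r2, derive mammal(z).

bird(z), blue(z), cold(z), green(z), has_feathers(z), locked(z), mammal(z), open(z), ready(z), stale(z), swims(z), visible(z)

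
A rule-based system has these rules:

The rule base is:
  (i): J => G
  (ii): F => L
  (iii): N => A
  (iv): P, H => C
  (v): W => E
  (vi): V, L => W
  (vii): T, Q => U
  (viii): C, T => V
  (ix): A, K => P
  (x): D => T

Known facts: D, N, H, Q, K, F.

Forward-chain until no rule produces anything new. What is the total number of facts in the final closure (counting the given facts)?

Round 1 — (ii), (iii), (x), derive L, A, T.
Round 2 — (vii), (ix), derive U, P.
Round 3 — (iv), derive C.
Round 4 — (viii), derive V.
Round 5 — (vi), derive W.
Round 6 — (v), derive E.
Closure: {A, C, D, E, F, H, K, L, N, P, Q, T, U, V, W} — 15 facts.

15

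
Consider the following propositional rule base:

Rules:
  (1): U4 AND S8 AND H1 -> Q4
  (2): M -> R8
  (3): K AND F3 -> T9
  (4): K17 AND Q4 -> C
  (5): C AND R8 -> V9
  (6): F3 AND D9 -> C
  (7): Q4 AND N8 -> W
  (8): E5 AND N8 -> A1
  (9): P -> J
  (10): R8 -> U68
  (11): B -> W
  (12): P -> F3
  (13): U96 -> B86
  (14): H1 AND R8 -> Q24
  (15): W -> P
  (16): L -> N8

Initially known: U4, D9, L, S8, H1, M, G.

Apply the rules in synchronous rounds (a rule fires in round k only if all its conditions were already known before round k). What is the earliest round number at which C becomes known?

5

Round 1 — (1), (2), (16), derive Q4, R8, N8.
Round 2 — (7), (10), (14), derive W, U68, Q24.
Round 3 — (15), derive P.
Round 4 — (9), (12), derive J, F3.
Round 5 — (6), derive C.
C first appears in round 5.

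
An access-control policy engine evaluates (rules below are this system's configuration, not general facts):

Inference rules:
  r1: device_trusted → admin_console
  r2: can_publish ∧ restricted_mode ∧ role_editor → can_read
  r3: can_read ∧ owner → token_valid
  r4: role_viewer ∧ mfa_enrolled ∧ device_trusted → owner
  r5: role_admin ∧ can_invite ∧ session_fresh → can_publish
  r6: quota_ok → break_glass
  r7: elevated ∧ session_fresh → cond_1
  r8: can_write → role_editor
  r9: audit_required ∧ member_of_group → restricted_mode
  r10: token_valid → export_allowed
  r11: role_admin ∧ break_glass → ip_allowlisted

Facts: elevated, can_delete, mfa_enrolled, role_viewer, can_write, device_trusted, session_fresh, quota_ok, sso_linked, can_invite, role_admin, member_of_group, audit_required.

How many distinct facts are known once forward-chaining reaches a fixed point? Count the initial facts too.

Round 1: r1 [device_trusted → admin_console]; r4 [role_viewer ∧ mfa_enrolled ∧ device_trusted → owner]; r5 [role_admin ∧ can_invite ∧ session_fresh → can_publish]; r6 [quota_ok → break_glass]; r7 [elevated ∧ session_fresh → cond_1]; r8 [can_write → role_editor]; r9 [audit_required ∧ member_of_group → restricted_mode]. Adds admin_console, owner, can_publish, break_glass, cond_1, role_editor, restricted_mode.
Round 2: r2 [can_publish ∧ restricted_mode ∧ role_editor → can_read]; r11 [role_admin ∧ break_glass → ip_allowlisted]. Adds can_read, ip_allowlisted.
Round 3: r3 [can_read ∧ owner → token_valid]. Adds token_valid.
Round 4: r10 [token_valid → export_allowed]. Adds export_allowed.
Closure: {admin_console, audit_required, break_glass, can_delete, can_invite, can_publish, can_read, can_write, cond_1, device_trusted, elevated, export_allowed, ip_allowlisted, member_of_group, mfa_enrolled, owner, quota_ok, restricted_mode, role_admin, role_editor, role_viewer, session_fresh, sso_linked, token_valid} — 24 facts.

24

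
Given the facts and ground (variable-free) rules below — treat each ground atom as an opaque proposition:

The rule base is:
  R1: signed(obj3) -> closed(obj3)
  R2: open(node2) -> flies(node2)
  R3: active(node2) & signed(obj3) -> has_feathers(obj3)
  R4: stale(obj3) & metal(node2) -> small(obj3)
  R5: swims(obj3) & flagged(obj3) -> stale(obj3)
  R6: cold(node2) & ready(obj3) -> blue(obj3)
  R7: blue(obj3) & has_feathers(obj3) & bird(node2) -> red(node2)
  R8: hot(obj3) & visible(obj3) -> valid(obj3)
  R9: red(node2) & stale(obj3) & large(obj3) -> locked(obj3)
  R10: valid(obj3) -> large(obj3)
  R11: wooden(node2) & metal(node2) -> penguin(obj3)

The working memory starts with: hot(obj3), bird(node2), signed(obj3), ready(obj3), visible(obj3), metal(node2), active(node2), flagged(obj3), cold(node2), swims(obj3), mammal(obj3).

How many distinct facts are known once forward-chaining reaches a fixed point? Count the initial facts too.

[1] R1 [signed(obj3) -> closed(obj3)]; R3 [active(node2) & signed(obj3) -> has_feathers(obj3)]; R5 [swims(obj3) & flagged(obj3) -> stale(obj3)]; R6 [cold(node2) & ready(obj3) -> blue(obj3)]; R8 [hot(obj3) & visible(obj3) -> valid(obj3)]. ⇒ new: closed(obj3), has_feathers(obj3), stale(obj3), blue(obj3), valid(obj3).
[2] R4 [stale(obj3) & metal(node2) -> small(obj3)]; R7 [blue(obj3) & has_feathers(obj3) & bird(node2) -> red(node2)]; R10 [valid(obj3) -> large(obj3)]. ⇒ new: small(obj3), red(node2), large(obj3).
[3] R9 [red(node2) & stale(obj3) & large(obj3) -> locked(obj3)]. ⇒ new: locked(obj3).
Closure: {active(node2), bird(node2), blue(obj3), closed(obj3), cold(node2), flagged(obj3), has_feathers(obj3), hot(obj3), large(obj3), locked(obj3), mammal(obj3), metal(node2), ready(obj3), red(node2), signed(obj3), small(obj3), stale(obj3), swims(obj3), valid(obj3), visible(obj3)} — 20 facts.

20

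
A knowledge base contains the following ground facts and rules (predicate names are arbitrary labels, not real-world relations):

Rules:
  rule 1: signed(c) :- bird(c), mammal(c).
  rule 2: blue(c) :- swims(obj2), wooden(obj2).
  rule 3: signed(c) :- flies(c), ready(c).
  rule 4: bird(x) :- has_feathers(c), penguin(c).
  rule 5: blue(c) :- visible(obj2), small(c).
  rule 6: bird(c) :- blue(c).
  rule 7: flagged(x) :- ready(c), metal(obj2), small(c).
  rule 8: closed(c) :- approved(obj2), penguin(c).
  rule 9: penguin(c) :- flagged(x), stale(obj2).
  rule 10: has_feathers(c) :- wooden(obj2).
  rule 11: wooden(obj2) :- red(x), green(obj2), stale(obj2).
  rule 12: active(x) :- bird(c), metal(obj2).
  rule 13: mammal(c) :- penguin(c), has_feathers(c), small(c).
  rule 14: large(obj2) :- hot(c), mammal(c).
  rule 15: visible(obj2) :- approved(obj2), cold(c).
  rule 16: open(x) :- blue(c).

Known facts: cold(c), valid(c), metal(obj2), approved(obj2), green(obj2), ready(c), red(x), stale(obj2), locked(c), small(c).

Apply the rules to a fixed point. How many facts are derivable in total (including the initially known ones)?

23

Round 1: rule 7 [flagged(x) :- ready(c), metal(obj2), small(c).]; rule 11 [wooden(obj2) :- red(x), green(obj2), stale(obj2).]; rule 15 [visible(obj2) :- approved(obj2), cold(c).]. Adds flagged(x), wooden(obj2), visible(obj2).
Round 2: rule 5 [blue(c) :- visible(obj2), small(c).]; rule 9 [penguin(c) :- flagged(x), stale(obj2).]; rule 10 [has_feathers(c) :- wooden(obj2).]. Adds blue(c), penguin(c), has_feathers(c).
Round 3: rule 4 [bird(x) :- has_feathers(c), penguin(c).]; rule 6 [bird(c) :- blue(c).]; rule 8 [closed(c) :- approved(obj2), penguin(c).]; rule 13 [mammal(c) :- penguin(c), has_feathers(c), small(c).]; rule 16 [open(x) :- blue(c).]. Adds bird(x), bird(c), closed(c), mammal(c), open(x).
Round 4: rule 1 [signed(c) :- bird(c), mammal(c).]; rule 12 [active(x) :- bird(c), metal(obj2).]. Adds signed(c), active(x).
Closure: {active(x), approved(obj2), bird(c), bird(x), blue(c), closed(c), cold(c), flagged(x), green(obj2), has_feathers(c), locked(c), mammal(c), metal(obj2), open(x), penguin(c), ready(c), red(x), signed(c), small(c), stale(obj2), valid(c), visible(obj2), wooden(obj2)} — 23 facts.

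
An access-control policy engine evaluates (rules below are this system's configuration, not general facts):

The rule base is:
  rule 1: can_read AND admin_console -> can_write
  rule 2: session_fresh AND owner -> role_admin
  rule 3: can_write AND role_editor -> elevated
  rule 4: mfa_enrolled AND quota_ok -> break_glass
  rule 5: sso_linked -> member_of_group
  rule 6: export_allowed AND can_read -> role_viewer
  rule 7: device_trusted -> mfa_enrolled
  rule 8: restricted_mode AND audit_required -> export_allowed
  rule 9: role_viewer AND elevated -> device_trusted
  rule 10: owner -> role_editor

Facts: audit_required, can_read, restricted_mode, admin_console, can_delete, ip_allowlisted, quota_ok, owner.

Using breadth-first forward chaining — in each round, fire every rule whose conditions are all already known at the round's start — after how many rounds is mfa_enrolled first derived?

Round 1: rule 1 [can_read AND admin_console -> can_write]; rule 8 [restricted_mode AND audit_required -> export_allowed]; rule 10 [owner -> role_editor]. New: can_write, export_allowed, role_editor.
Round 2: rule 3 [can_write AND role_editor -> elevated]; rule 6 [export_allowed AND can_read -> role_viewer]. New: elevated, role_viewer.
Round 3: rule 9 [role_viewer AND elevated -> device_trusted]. New: device_trusted.
Round 4: rule 7 [device_trusted -> mfa_enrolled]. New: mfa_enrolled.
mfa_enrolled first appears in round 4.

4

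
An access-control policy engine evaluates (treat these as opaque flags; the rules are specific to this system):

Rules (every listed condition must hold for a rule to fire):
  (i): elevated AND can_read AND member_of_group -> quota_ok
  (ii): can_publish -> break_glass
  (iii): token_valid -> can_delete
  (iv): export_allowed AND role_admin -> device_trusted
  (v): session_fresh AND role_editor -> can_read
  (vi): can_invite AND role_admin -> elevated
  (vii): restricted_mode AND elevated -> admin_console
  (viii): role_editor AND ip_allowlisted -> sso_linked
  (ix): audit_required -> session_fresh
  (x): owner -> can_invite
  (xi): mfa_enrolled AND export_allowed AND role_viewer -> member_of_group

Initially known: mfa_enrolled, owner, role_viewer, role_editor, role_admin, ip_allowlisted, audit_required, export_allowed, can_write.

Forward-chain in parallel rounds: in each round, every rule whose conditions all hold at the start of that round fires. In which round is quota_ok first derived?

3

Round 1: (iv) [export_allowed AND role_admin -> device_trusted]; (viii) [role_editor AND ip_allowlisted -> sso_linked]; (ix) [audit_required -> session_fresh]; (x) [owner -> can_invite]; (xi) [mfa_enrolled AND export_allowed AND role_viewer -> member_of_group]. New: device_trusted, sso_linked, session_fresh, can_invite, member_of_group.
Round 2: (v) [session_fresh AND role_editor -> can_read]; (vi) [can_invite AND role_admin -> elevated]. New: can_read, elevated.
Round 3: (i) [elevated AND can_read AND member_of_group -> quota_ok]. New: quota_ok.
quota_ok first appears in round 3.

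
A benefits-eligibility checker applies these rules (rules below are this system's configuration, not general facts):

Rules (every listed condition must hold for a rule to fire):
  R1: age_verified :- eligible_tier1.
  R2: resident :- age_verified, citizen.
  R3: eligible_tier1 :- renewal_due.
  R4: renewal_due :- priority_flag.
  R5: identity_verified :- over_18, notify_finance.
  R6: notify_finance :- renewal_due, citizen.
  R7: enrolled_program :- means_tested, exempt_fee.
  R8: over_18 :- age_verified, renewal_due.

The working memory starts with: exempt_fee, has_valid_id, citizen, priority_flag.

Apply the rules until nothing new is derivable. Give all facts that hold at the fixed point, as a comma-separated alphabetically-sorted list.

Round 1 fires R4, giving renewal_due.
Round 2 fires R3, R6, giving eligible_tier1, notify_finance.
Round 3 fires R1, giving age_verified.
Round 4 fires R2, R8, giving resident, over_18.
Round 5 fires R5, giving identity_verified.

age_verified, citizen, eligible_tier1, exempt_fee, has_valid_id, identity_verified, notify_finance, over_18, priority_flag, renewal_due, resident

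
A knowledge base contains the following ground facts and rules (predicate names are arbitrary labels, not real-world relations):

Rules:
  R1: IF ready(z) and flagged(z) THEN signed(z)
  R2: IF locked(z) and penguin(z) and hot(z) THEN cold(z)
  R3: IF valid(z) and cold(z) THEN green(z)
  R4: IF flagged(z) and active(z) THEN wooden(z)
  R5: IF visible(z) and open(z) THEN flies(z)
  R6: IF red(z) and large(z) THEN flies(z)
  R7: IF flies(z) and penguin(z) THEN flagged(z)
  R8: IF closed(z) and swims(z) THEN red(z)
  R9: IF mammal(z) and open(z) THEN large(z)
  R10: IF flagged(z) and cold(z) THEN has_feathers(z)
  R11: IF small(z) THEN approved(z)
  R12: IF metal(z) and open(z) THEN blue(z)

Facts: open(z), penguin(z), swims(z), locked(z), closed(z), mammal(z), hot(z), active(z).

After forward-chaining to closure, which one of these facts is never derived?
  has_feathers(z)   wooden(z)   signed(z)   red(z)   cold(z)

signed(z)

[1] R2 [IF locked(z) and penguin(z) and hot(z) THEN cold(z)]; R8 [IF closed(z) and swims(z) THEN red(z)]; R9 [IF mammal(z) and open(z) THEN large(z)]. ⇒ new: cold(z), red(z), large(z).
[2] R6 [IF red(z) and large(z) THEN flies(z)]. ⇒ new: flies(z).
[3] R7 [IF flies(z) and penguin(z) THEN flagged(z)]. ⇒ new: flagged(z).
[4] R4 [IF flagged(z) and active(z) THEN wooden(z)]; R10 [IF flagged(z) and cold(z) THEN has_feathers(z)]. ⇒ new: wooden(z), has_feathers(z).
Derived: wooden(z) (round 4), has_feathers(z) (round 4), red(z) (round 1), cold(z) (round 1). signed(z) never appears in any round.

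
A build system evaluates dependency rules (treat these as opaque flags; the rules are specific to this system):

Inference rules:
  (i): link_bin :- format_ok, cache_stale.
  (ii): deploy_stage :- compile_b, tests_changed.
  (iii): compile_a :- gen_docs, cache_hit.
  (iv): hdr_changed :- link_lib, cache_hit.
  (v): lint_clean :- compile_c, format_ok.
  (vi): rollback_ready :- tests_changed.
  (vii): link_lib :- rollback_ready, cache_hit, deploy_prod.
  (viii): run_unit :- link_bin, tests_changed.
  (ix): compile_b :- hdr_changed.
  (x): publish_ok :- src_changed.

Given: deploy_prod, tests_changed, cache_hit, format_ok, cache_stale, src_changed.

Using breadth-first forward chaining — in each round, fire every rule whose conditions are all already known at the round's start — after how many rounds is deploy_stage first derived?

5

[1] (i) [link_bin :- format_ok, cache_stale.]; (vi) [rollback_ready :- tests_changed.]; (x) [publish_ok :- src_changed.]. ⇒ new: link_bin, rollback_ready, publish_ok.
[2] (vii) [link_lib :- rollback_ready, cache_hit, deploy_prod.]; (viii) [run_unit :- link_bin, tests_changed.]. ⇒ new: link_lib, run_unit.
[3] (iv) [hdr_changed :- link_lib, cache_hit.]. ⇒ new: hdr_changed.
[4] (ix) [compile_b :- hdr_changed.]. ⇒ new: compile_b.
[5] (ii) [deploy_stage :- compile_b, tests_changed.]. ⇒ new: deploy_stage.
deploy_stage first appears in round 5.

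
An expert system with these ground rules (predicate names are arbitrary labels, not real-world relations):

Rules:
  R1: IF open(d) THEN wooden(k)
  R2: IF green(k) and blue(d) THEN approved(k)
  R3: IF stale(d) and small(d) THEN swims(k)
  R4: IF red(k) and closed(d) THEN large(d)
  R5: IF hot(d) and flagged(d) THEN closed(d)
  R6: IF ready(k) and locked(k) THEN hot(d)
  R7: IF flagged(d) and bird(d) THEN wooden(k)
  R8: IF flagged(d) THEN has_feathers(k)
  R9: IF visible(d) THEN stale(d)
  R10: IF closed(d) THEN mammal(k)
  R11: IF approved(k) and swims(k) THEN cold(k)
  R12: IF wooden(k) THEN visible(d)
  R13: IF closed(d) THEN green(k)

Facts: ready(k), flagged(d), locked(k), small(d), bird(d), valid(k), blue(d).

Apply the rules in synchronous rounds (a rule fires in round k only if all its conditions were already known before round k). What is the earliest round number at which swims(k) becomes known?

Round 1: R6 [IF ready(k) and locked(k) THEN hot(d)]; R7 [IF flagged(d) and bird(d) THEN wooden(k)]; R8 [IF flagged(d) THEN has_feathers(k)]. New: hot(d), wooden(k), has_feathers(k).
Round 2: R5 [IF hot(d) and flagged(d) THEN closed(d)]; R12 [IF wooden(k) THEN visible(d)]. New: closed(d), visible(d).
Round 3: R9 [IF visible(d) THEN stale(d)]; R10 [IF closed(d) THEN mammal(k)]; R13 [IF closed(d) THEN green(k)]. New: stale(d), mammal(k), green(k).
Round 4: R2 [IF green(k) and blue(d) THEN approved(k)]; R3 [IF stale(d) and small(d) THEN swims(k)]. New: approved(k), swims(k).
swims(k) first appears in round 4.

4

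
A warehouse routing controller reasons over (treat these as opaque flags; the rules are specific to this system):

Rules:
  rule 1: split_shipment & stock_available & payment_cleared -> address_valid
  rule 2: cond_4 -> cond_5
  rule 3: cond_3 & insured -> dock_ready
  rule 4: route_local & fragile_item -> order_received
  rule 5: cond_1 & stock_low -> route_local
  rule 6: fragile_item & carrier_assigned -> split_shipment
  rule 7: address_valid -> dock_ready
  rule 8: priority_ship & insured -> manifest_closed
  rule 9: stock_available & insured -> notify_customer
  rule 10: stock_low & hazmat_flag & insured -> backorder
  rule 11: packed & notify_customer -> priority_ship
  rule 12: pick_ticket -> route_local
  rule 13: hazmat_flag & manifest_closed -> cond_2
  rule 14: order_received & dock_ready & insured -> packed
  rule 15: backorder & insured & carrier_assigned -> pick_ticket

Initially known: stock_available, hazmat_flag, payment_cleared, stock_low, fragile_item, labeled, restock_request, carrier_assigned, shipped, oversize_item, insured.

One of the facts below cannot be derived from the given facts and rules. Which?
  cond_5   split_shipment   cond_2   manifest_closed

cond_5

Round 1 — rule 6, rule 9, rule 10, derive split_shipment, notify_customer, backorder.
Round 2 — rule 1, rule 15, derive address_valid, pick_ticket.
Round 3 — rule 7, rule 12, derive dock_ready, route_local.
Round 4 — rule 4, derive order_received.
Round 5 — rule 14, derive packed.
Round 6 — rule 11, derive priority_ship.
Round 7 — rule 8, derive manifest_closed.
Round 8 — rule 13, derive cond_2.
Derived: manifest_closed (round 7), split_shipment (round 1), cond_2 (round 8). cond_5 never appears in any round.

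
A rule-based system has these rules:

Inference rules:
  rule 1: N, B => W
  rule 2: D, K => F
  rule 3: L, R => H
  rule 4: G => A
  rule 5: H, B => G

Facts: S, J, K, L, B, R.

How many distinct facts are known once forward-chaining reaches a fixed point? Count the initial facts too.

9

Round 1 fires rule 3, giving H.
Round 2 fires rule 5, giving G.
Round 3 fires rule 4, giving A.
Closure: {A, B, G, H, J, K, L, R, S} — 9 facts.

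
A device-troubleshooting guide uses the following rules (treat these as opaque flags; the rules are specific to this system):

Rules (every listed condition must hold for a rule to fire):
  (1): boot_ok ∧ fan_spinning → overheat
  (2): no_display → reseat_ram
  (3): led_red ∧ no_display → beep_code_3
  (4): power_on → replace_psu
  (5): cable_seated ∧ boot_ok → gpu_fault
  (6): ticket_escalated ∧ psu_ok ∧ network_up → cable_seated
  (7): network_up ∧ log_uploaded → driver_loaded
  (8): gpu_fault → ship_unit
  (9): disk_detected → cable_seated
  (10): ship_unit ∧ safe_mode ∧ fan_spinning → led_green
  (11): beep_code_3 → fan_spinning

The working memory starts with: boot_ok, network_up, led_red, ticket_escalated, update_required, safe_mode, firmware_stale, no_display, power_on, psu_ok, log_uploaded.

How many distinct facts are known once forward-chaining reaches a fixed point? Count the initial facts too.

Round 1: (2) [no_display → reseat_ram]; (3) [led_red ∧ no_display → beep_code_3]; (4) [power_on → replace_psu]; (6) [ticket_escalated ∧ psu_ok ∧ network_up → cable_seated]; (7) [network_up ∧ log_uploaded → driver_loaded]. Adds reseat_ram, beep_code_3, replace_psu, cable_seated, driver_loaded.
Round 2: (5) [cable_seated ∧ boot_ok → gpu_fault]; (11) [beep_code_3 → fan_spinning]. Adds gpu_fault, fan_spinning.
Round 3: (1) [boot_ok ∧ fan_spinning → overheat]; (8) [gpu_fault → ship_unit]. Adds overheat, ship_unit.
Round 4: (10) [ship_unit ∧ safe_mode ∧ fan_spinning → led_green]. Adds led_green.
Closure: {beep_code_3, boot_ok, cable_seated, driver_loaded, fan_spinning, firmware_stale, gpu_fault, led_green, led_red, log_uploaded, network_up, no_display, overheat, power_on, psu_ok, replace_psu, reseat_ram, safe_mode, ship_unit, ticket_escalated, update_required} — 21 facts.

21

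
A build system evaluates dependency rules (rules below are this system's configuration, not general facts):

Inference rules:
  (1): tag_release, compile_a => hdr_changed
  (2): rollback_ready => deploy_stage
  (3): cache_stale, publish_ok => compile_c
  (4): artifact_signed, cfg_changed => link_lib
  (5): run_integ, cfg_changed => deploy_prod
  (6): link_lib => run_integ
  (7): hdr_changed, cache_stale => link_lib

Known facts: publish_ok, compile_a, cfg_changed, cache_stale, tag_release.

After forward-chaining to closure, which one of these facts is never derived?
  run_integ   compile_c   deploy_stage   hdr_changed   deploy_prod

[1] (1) [tag_release, compile_a => hdr_changed]; (3) [cache_stale, publish_ok => compile_c]. ⇒ new: hdr_changed, compile_c.
[2] (7) [hdr_changed, cache_stale => link_lib]. ⇒ new: link_lib.
[3] (6) [link_lib => run_integ]. ⇒ new: run_integ.
[4] (5) [run_integ, cfg_changed => deploy_prod]. ⇒ new: deploy_prod.
Derived: run_integ (round 3), compile_c (round 1), deploy_prod (round 4), hdr_changed (round 1). deploy_stage never appears in any round.

deploy_stage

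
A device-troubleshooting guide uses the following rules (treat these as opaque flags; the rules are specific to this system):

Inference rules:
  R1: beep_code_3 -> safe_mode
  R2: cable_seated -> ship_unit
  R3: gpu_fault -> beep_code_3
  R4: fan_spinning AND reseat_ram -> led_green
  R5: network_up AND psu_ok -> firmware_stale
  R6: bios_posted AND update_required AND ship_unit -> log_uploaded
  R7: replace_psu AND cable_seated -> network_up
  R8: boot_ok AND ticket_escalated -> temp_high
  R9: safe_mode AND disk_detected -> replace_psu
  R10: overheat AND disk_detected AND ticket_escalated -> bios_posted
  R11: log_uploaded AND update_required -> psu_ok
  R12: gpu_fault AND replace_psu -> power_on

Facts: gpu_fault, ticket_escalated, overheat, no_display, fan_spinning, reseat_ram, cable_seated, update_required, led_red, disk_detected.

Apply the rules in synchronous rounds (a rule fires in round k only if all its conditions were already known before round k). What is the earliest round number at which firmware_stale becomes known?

5

Round 1 — R2, R3, R4, R10, derive ship_unit, beep_code_3, led_green, bios_posted.
Round 2 — R1, R6, derive safe_mode, log_uploaded.
Round 3 — R9, R11, derive replace_psu, psu_ok.
Round 4 — R7, R12, derive network_up, power_on.
Round 5 — R5, derive firmware_stale.
firmware_stale first appears in round 5.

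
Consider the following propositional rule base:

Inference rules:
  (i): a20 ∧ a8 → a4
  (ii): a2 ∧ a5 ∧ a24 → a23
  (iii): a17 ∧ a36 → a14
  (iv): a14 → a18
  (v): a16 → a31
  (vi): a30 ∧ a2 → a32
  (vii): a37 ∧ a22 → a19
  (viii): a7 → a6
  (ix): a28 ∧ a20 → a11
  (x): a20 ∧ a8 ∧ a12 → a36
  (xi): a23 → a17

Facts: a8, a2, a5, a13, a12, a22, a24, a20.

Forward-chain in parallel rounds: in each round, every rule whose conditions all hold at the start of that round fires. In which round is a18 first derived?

4

Round 1: (i) [a20 ∧ a8 → a4]; (ii) [a2 ∧ a5 ∧ a24 → a23]; (x) [a20 ∧ a8 ∧ a12 → a36]. Adds a4, a23, a36.
Round 2: (xi) [a23 → a17]. Adds a17.
Round 3: (iii) [a17 ∧ a36 → a14]. Adds a14.
Round 4: (iv) [a14 → a18]. Adds a18.
a18 first appears in round 4.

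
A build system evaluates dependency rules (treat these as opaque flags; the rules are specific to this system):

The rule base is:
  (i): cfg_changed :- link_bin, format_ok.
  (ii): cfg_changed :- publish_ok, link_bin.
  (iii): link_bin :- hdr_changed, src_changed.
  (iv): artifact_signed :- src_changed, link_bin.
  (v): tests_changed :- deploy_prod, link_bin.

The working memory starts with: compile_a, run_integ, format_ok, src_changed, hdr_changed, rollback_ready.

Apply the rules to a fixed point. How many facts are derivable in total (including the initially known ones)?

Round 1 — (iii), derive link_bin.
Round 2 — (i), (iv), derive cfg_changed, artifact_signed.
Closure: {artifact_signed, cfg_changed, compile_a, format_ok, hdr_changed, link_bin, rollback_ready, run_integ, src_changed} — 9 facts.

9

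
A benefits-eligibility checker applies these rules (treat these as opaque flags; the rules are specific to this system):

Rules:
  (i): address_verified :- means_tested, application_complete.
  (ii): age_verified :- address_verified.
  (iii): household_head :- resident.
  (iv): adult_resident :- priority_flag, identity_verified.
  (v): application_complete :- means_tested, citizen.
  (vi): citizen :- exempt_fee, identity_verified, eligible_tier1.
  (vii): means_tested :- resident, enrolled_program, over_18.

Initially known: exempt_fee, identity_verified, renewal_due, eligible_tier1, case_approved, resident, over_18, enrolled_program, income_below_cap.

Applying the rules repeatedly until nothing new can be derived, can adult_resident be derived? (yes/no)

Round 1: (iii) [household_head :- resident.]; (vi) [citizen :- exempt_fee, identity_verified, eligible_tier1.]; (vii) [means_tested :- resident, enrolled_program, over_18.]. Adds household_head, citizen, means_tested.
Round 2: (v) [application_complete :- means_tested, citizen.]. Adds application_complete.
Round 3: (i) [address_verified :- means_tested, application_complete.]. Adds address_verified.
Round 4: (ii) [age_verified :- address_verified.]. Adds age_verified.
Fixed point reached. adult_resident is concluded only by (iv); (iv) needs priority_flag (never derived).

no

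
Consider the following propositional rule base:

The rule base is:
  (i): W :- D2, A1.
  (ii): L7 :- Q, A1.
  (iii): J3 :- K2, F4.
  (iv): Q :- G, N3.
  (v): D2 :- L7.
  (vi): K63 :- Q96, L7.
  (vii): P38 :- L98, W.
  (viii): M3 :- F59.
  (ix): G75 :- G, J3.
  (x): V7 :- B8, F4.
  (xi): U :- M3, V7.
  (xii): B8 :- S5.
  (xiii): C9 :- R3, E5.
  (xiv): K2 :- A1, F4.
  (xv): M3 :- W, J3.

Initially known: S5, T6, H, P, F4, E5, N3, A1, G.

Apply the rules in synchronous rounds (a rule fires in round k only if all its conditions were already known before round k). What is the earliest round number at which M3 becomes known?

5

Round 1 — (iv), (xii), (xiv), derive Q, B8, K2.
Round 2 — (ii), (iii), (x), derive L7, J3, V7.
Round 3 — (v), (ix), derive D2, G75.
Round 4 — (i), derive W.
Round 5 — (xv), derive M3.
M3 first appears in round 5.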